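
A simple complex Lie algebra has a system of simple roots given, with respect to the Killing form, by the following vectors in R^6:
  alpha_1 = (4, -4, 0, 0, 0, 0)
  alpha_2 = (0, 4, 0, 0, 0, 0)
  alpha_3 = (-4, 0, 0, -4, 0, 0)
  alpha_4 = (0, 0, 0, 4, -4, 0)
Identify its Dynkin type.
B4

Compute the Cartan integers a_ij = 2(alpha_i, alpha_j)/(alpha_j, alpha_j); the resulting 4x4 Cartan matrix is
[[2, -2, -1, 0], [-1, 2, 0, 0], [-1, 0, 2, -1], [0, 0, -1, 2]].
The roots have two lengths (squared-length ratio 2:1); the short ones are alpha_{2}. The associated Dynkin diagram is a chain of 4 nodes with a double edge at one end; the terminal node there is the unique short simple root (B_4), so the type is B_4 (the algebra so(9)).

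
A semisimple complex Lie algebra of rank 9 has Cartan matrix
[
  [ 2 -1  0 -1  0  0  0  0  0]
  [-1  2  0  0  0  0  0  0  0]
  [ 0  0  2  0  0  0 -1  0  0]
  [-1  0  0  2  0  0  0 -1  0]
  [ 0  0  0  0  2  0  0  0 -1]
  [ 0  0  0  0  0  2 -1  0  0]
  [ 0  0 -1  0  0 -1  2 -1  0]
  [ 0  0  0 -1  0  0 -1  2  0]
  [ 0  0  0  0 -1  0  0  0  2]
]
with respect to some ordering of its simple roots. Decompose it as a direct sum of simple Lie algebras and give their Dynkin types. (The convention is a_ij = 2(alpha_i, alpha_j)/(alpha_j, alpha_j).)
type A_2 ⊕ type D_7

The diagram associated to this matrix has two connected components: the simple roots {alpha_5, alpha_9} form a chain of 2 nodes with single edges (A_2), and {alpha_1, alpha_2, alpha_3, alpha_4, alpha_6, alpha_7, alpha_8} form a chain of 5 nodes with a fork of two nodes at one end (D_7). A semisimple Lie algebra decomposes uniquely as the direct sum of simple ideals, one per connected component of its Dynkin diagram, so g ≅ A_2 ⊕ D_7 (dimension 8 + 91 = 99).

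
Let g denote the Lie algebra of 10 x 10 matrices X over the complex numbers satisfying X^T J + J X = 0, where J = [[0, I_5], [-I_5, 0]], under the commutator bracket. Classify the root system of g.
type C_5

This is sp(10), which has dimension 10(10+1)/2 = 55 and rank 10/2 = 5. In the classification of classical Lie algebras, the symplectic algebra sp(2n) has type C_n; here n = 5, so the Dynkin diagram is a chain of 5 nodes with a double edge at one end; the terminal node there is the unique long simple root (C_5). Hence the type is C_5.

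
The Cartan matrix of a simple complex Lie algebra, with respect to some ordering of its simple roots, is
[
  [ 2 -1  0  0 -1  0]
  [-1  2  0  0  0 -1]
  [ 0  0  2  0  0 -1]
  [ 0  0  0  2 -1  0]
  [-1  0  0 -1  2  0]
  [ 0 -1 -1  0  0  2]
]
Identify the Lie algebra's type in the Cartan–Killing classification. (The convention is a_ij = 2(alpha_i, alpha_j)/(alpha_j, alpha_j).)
A_6

The matrix has rank 6 with 2's on the diagonal. Reading the off-diagonal entries as Dynkin edges (a single edge where a_ij = a_ji = -1; a double or triple edge where a_ij * a_ji = 2 or 3), the diagram is a chain of 6 nodes with single edges (A_6). One simple-root ordering that puts it in standard form is (alpha_3, alpha_6, alpha_2, alpha_1, alpha_5, alpha_4). So the algebra is type A_6, i.e. sl(7).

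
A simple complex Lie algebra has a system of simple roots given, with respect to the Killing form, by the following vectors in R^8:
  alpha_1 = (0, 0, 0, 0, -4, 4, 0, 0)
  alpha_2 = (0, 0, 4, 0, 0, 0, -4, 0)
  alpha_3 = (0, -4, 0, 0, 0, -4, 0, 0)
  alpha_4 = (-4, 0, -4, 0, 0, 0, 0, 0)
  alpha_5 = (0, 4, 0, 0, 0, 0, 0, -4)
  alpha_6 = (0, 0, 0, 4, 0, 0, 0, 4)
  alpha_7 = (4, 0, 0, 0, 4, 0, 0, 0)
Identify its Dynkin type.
type A_7

Compute the Cartan integers a_ij = 2(alpha_i, alpha_j)/(alpha_j, alpha_j); the resulting 7x7 Cartan matrix is
[[2, 0, -1, 0, 0, 0, -1], [0, 2, 0, -1, 0, 0, 0], [-1, 0, 2, 0, -1, 0, 0], [0, -1, 0, 2, 0, 0, -1], [0, 0, -1, 0, 2, -1, 0], [0, 0, 0, 0, -1, 2, 0], [-1, 0, 0, -1, 0, 0, 2]].
All simple roots have the same length, so the diagram is simply laced. The associated Dynkin diagram is a chain of 7 nodes with single edges (A_7), so the type is A_7 (the algebra sl(8)).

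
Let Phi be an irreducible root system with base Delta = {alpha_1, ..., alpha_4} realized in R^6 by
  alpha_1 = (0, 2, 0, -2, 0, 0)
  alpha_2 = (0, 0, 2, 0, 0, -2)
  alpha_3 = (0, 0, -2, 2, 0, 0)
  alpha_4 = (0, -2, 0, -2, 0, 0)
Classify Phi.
D_4 (so(8))

Compute the Cartan integers a_ij = 2(alpha_i, alpha_j)/(alpha_j, alpha_j); the resulting 4x4 Cartan matrix is
[[2, 0, -1, 0], [0, 2, -1, 0], [-1, -1, 2, -1], [0, 0, -1, 2]].
All simple roots have the same length, so the diagram is simply laced. The associated Dynkin diagram is a chain of 2 nodes with a fork of two nodes at one end (D_4), so the type is D_4 (the algebra so(8)).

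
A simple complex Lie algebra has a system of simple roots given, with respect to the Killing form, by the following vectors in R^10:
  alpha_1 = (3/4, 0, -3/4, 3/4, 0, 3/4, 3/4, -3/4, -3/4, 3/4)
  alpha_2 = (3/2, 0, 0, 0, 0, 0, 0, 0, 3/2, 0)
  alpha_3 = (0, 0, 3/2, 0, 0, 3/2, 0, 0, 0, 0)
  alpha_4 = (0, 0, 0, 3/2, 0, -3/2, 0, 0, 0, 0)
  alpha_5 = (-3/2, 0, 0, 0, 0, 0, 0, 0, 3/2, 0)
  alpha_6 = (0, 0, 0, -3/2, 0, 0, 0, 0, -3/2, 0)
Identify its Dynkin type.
Compute the Cartan integers a_ij = 2(alpha_i, alpha_j)/(alpha_j, alpha_j); the resulting 6x6 Cartan matrix is
[[2, 0, 0, 0, -1, 0], [0, 2, 0, 0, 0, -1], [0, 0, 2, -1, 0, 0], [0, 0, -1, 2, 0, -1], [-1, 0, 0, 0, 2, -1], [0, -1, 0, -1, -1, 2]].
All simple roots have the same length, so the diagram is simply laced. The associated Dynkin diagram is a chain of 5 nodes with one extra node attached to the third node from one end (E_6), so the type is E_6.

E_6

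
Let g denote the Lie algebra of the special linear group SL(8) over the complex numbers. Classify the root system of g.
This is sl(8), which has dimension 8^2 - 1 = 63 and rank 8 - 1 = 7 (a Cartan subalgebra is the diagonal traceless matrices). In the classification of classical Lie algebras, the special linear algebra sl(n+1) has type A_n; here n = 7, so the Dynkin diagram is a chain of 7 nodes with single edges (A_7). Hence the type is A_7.

type A_7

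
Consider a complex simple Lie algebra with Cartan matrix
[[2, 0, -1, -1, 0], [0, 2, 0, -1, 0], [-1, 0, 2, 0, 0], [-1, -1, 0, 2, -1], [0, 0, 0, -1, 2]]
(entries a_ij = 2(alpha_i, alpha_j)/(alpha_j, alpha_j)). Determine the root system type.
The matrix has rank 5 with 2's on the diagonal. Reading the off-diagonal entries as Dynkin edges (a single edge where a_ij = a_ji = -1; a double or triple edge where a_ij * a_ji = 2 or 3), the diagram is a chain of 3 nodes with a fork of two nodes at one end (D_5). One simple-root ordering that puts it in standard form is (alpha_3, alpha_1, alpha_4, alpha_5, alpha_2). So the algebra is type D_5, i.e. so(10).

D_5 (so(10))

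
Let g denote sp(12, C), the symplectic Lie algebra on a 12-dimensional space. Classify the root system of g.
This is sp(12), which has dimension 12(12+1)/2 = 78 and rank 12/2 = 6. In the classification of classical Lie algebras, the symplectic algebra sp(2n) has type C_n; here n = 6, so the Dynkin diagram is a chain of 6 nodes with a double edge at one end; the terminal node there is the unique long simple root (C_6). Hence the type is C_6.

C6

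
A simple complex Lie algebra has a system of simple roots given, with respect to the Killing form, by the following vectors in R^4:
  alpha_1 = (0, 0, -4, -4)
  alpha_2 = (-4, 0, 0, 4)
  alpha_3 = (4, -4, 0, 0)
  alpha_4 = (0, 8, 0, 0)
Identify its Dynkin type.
Compute the Cartan integers a_ij = 2(alpha_i, alpha_j)/(alpha_j, alpha_j); the resulting 4x4 Cartan matrix is
[[2, -1, 0, 0], [-1, 2, -1, 0], [0, -1, 2, -1], [0, 0, -2, 2]].
The roots have two lengths (squared-length ratio 2:1); the short ones are alpha_{1,2,3}. The associated Dynkin diagram is a chain of 4 nodes with a double edge at one end; the terminal node there is the unique long simple root (C_4), so the type is C_4 (the algebra sp(8)).

C_4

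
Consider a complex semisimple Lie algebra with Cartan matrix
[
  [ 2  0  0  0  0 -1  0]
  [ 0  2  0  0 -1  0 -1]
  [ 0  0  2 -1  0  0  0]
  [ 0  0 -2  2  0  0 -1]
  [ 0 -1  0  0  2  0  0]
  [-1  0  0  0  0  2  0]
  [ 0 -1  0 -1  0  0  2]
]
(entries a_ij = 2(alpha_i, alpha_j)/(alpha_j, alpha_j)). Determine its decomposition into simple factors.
The diagram associated to this matrix has two connected components: the simple roots {alpha_1, alpha_6} form a chain of 2 nodes with single edges (A_2), and {alpha_2, alpha_3, alpha_4, alpha_5, alpha_7} form a chain of 5 nodes with a double edge at one end; the terminal node there is the unique short simple root (B_5). A semisimple Lie algebra decomposes uniquely as the direct sum of simple ideals, one per connected component of its Dynkin diagram, so g ≅ A_2 ⊕ B_5 (dimension 8 + 55 = 63).

A_2 ⊕ B_5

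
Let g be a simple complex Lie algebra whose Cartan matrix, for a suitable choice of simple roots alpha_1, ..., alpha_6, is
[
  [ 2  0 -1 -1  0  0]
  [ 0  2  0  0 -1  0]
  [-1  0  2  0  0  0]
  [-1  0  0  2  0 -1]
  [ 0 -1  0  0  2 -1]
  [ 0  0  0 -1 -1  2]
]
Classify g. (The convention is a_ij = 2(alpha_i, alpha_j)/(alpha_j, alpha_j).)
A6

The matrix has rank 6 with 2's on the diagonal. Reading the off-diagonal entries as Dynkin edges (a single edge where a_ij = a_ji = -1; a double or triple edge where a_ij * a_ji = 2 or 3), the diagram is a chain of 6 nodes with single edges (A_6). One simple-root ordering that puts it in standard form is (alpha_3, alpha_1, alpha_4, alpha_6, alpha_5, alpha_2). So the algebra is type A_6, i.e. sl(7).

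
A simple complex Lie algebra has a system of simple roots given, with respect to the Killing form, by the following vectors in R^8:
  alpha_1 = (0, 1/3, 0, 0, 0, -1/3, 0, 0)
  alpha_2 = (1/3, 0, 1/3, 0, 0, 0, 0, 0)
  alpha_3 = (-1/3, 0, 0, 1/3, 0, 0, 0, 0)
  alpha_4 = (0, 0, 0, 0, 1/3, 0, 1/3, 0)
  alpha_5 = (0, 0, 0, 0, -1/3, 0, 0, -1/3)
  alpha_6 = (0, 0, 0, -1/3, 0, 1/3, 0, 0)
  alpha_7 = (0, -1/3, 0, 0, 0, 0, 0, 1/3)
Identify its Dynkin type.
Compute the Cartan integers a_ij = 2(alpha_i, alpha_j)/(alpha_j, alpha_j); the resulting 7x7 Cartan matrix is
[[2, 0, 0, 0, 0, -1, -1], [0, 2, -1, 0, 0, 0, 0], [0, -1, 2, 0, 0, -1, 0], [0, 0, 0, 2, -1, 0, 0], [0, 0, 0, -1, 2, 0, -1], [-1, 0, -1, 0, 0, 2, 0], [-1, 0, 0, 0, -1, 0, 2]].
All simple roots have the same length, so the diagram is simply laced. The associated Dynkin diagram is a chain of 7 nodes with single edges (A_7), so the type is A_7 (the algebra sl(8)).

A_7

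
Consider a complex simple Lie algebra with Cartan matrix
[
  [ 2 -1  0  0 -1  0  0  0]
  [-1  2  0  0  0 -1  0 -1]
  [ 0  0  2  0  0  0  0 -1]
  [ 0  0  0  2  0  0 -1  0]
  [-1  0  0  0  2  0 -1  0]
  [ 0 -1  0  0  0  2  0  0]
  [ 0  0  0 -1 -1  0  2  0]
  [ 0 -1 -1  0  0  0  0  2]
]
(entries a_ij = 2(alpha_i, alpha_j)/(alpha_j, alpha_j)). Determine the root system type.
The matrix has rank 8 with 2's on the diagonal. Reading the off-diagonal entries as Dynkin edges (a single edge where a_ij = a_ji = -1; a double or triple edge where a_ij * a_ji = 2 or 3), the diagram is a chain of 7 nodes with one extra node attached to the third node from one end (E_8). One simple-root ordering that puts it in standard form is (alpha_3, alpha_6, alpha_8, alpha_2, alpha_1, alpha_5, alpha_7, alpha_4). So the algebra is type E_8.

E_8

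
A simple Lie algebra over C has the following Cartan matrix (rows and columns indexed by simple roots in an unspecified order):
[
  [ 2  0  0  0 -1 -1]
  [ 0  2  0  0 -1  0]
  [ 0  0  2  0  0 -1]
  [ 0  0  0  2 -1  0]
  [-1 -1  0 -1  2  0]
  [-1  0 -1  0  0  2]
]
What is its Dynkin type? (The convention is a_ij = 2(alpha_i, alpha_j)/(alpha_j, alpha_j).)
type D_6

The matrix has rank 6 with 2's on the diagonal. Reading the off-diagonal entries as Dynkin edges (a single edge where a_ij = a_ji = -1; a double or triple edge where a_ij * a_ji = 2 or 3), the diagram is a chain of 4 nodes with a fork of two nodes at one end (D_6). One simple-root ordering that puts it in standard form is (alpha_3, alpha_6, alpha_1, alpha_5, alpha_2, alpha_4). So the algebra is type D_6, i.e. so(12).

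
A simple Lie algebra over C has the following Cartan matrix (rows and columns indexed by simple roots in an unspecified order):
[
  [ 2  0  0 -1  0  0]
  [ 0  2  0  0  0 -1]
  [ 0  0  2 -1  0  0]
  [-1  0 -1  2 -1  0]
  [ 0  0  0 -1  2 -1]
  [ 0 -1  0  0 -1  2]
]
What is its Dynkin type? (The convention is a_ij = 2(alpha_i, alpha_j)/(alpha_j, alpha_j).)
The matrix has rank 6 with 2's on the diagonal. Reading the off-diagonal entries as Dynkin edges (a single edge where a_ij = a_ji = -1; a double or triple edge where a_ij * a_ji = 2 or 3), the diagram is a chain of 4 nodes with a fork of two nodes at one end (D_6). One simple-root ordering that puts it in standard form is (alpha_2, alpha_6, alpha_5, alpha_4, alpha_3, alpha_1). So the algebra is type D_6, i.e. so(12).

type D_6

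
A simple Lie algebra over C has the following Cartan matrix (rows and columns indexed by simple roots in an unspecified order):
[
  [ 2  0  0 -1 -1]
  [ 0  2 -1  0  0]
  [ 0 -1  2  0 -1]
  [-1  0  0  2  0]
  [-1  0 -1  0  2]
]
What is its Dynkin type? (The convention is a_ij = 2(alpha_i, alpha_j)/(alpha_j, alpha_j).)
A_5

The matrix has rank 5 with 2's on the diagonal. Reading the off-diagonal entries as Dynkin edges (a single edge where a_ij = a_ji = -1; a double or triple edge where a_ij * a_ji = 2 or 3), the diagram is a chain of 5 nodes with single edges (A_5). One simple-root ordering that puts it in standard form is (alpha_2, alpha_3, alpha_5, alpha_1, alpha_4). So the algebra is type A_5, i.e. sl(6).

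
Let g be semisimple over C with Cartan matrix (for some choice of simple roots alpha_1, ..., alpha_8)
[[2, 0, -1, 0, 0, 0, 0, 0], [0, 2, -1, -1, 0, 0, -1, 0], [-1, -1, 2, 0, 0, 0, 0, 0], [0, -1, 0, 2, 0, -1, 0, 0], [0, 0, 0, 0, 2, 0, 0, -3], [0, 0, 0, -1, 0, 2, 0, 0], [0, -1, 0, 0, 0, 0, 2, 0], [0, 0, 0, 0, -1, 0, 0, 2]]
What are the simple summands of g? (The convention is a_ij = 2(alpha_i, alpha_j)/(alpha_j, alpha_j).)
type E_6 ⊕ type G_2

The diagram associated to this matrix has two connected components: the simple roots {alpha_1, alpha_2, alpha_3, alpha_4, alpha_6, alpha_7} form a chain of 5 nodes with one extra node attached to the third node from one end (E_6), and {alpha_5, alpha_8} form two nodes joined by a triple edge (G_2). A semisimple Lie algebra decomposes uniquely as the direct sum of simple ideals, one per connected component of its Dynkin diagram, so g ≅ E_6 ⊕ G_2 (dimension 78 + 14 = 92).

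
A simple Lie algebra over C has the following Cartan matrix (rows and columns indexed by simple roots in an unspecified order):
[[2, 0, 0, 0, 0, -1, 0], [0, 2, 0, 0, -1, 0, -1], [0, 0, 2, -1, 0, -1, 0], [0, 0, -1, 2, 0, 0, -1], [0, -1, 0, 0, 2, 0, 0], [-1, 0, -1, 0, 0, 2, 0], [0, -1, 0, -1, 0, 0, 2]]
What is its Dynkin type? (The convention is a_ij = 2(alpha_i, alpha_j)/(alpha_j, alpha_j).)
A_7

The matrix has rank 7 with 2's on the diagonal. Reading the off-diagonal entries as Dynkin edges (a single edge where a_ij = a_ji = -1; a double or triple edge where a_ij * a_ji = 2 or 3), the diagram is a chain of 7 nodes with single edges (A_7). One simple-root ordering that puts it in standard form is (alpha_1, alpha_6, alpha_3, alpha_4, alpha_7, alpha_2, alpha_5). So the algebra is type A_7, i.e. sl(8).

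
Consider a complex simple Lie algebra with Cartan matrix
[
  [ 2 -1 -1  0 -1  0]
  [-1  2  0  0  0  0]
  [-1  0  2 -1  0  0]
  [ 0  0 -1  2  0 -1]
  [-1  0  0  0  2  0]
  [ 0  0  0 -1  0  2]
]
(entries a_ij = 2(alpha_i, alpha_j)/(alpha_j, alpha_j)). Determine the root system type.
D_6 (so(12))

The matrix has rank 6 with 2's on the diagonal. Reading the off-diagonal entries as Dynkin edges (a single edge where a_ij = a_ji = -1; a double or triple edge where a_ij * a_ji = 2 or 3), the diagram is a chain of 4 nodes with a fork of two nodes at one end (D_6). One simple-root ordering that puts it in standard form is (alpha_6, alpha_4, alpha_3, alpha_1, alpha_5, alpha_2). So the algebra is type D_6, i.e. so(12).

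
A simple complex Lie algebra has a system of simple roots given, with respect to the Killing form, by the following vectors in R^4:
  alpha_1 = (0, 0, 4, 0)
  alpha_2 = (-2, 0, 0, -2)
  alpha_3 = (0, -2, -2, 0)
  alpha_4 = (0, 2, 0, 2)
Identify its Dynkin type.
Compute the Cartan integers a_ij = 2(alpha_i, alpha_j)/(alpha_j, alpha_j); the resulting 4x4 Cartan matrix is
[[2, 0, -2, 0], [0, 2, 0, -1], [-1, 0, 2, -1], [0, -1, -1, 2]].
The roots have two lengths (squared-length ratio 2:1); the short ones are alpha_{2,3,4}. The associated Dynkin diagram is a chain of 4 nodes with a double edge at one end; the terminal node there is the unique long simple root (C_4), so the type is C_4 (the algebra sp(8)).

type C_4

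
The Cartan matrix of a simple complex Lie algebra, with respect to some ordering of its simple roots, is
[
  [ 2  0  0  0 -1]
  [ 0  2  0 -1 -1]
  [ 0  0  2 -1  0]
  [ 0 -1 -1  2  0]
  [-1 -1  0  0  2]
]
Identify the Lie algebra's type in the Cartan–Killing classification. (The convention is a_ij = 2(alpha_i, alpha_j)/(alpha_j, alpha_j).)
The matrix has rank 5 with 2's on the diagonal. Reading the off-diagonal entries as Dynkin edges (a single edge where a_ij = a_ji = -1; a double or triple edge where a_ij * a_ji = 2 or 3), the diagram is a chain of 5 nodes with single edges (A_5). One simple-root ordering that puts it in standard form is (alpha_3, alpha_4, alpha_2, alpha_5, alpha_1). So the algebra is type A_5, i.e. sl(6).

A_5 (sl(6))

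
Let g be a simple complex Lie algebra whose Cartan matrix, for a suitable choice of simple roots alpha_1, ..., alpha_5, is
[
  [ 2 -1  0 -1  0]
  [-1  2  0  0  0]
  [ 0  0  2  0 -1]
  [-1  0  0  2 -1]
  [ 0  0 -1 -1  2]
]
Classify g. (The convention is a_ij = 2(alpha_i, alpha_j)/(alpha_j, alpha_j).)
The matrix has rank 5 with 2's on the diagonal. Reading the off-diagonal entries as Dynkin edges (a single edge where a_ij = a_ji = -1; a double or triple edge where a_ij * a_ji = 2 or 3), the diagram is a chain of 5 nodes with single edges (A_5). One simple-root ordering that puts it in standard form is (alpha_3, alpha_5, alpha_4, alpha_1, alpha_2). So the algebra is type A_5, i.e. sl(6).

A_5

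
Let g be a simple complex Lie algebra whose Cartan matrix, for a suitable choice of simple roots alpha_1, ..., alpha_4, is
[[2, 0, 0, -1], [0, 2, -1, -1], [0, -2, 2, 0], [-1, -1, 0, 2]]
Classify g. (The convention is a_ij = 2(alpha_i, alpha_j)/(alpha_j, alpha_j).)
The matrix has rank 4 with 2's on the diagonal. Reading the off-diagonal entries as Dynkin edges (a single edge where a_ij = a_ji = -1; a double or triple edge where a_ij * a_ji = 2 or 3), the diagram is a chain of 4 nodes with a double edge at one end; the terminal node there is the unique long simple root (C_4). One simple-root ordering that puts it in standard form is (alpha_1, alpha_4, alpha_2, alpha_3). So the algebra is type C_4, i.e. sp(8).

type C_4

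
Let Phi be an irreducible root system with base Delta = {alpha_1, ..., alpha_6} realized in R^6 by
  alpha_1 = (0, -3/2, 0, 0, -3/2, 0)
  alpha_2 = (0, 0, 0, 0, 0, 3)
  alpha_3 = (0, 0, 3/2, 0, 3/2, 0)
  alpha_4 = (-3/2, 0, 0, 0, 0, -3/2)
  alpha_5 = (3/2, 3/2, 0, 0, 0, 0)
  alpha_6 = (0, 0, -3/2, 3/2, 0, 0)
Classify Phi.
Compute the Cartan integers a_ij = 2(alpha_i, alpha_j)/(alpha_j, alpha_j); the resulting 6x6 Cartan matrix is
[[2, 0, -1, 0, -1, 0], [0, 2, 0, -2, 0, 0], [-1, 0, 2, 0, 0, -1], [0, -1, 0, 2, -1, 0], [-1, 0, 0, -1, 2, 0], [0, 0, -1, 0, 0, 2]].
The roots have two lengths (squared-length ratio 2:1); the short ones are alpha_{1,3,4,5,6}. The associated Dynkin diagram is a chain of 6 nodes with a double edge at one end; the terminal node there is the unique long simple root (C_6), so the type is C_6 (the algebra sp(12)).

C_6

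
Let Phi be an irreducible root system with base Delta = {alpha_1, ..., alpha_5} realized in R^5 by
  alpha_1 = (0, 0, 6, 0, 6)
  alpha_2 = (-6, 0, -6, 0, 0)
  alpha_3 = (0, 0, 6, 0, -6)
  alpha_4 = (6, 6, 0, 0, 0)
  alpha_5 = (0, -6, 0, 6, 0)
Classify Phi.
type D_5

Compute the Cartan integers a_ij = 2(alpha_i, alpha_j)/(alpha_j, alpha_j); the resulting 5x5 Cartan matrix is
[[2, -1, 0, 0, 0], [-1, 2, -1, -1, 0], [0, -1, 2, 0, 0], [0, -1, 0, 2, -1], [0, 0, 0, -1, 2]].
All simple roots have the same length, so the diagram is simply laced. The associated Dynkin diagram is a chain of 3 nodes with a fork of two nodes at one end (D_5), so the type is D_5 (the algebra so(10)).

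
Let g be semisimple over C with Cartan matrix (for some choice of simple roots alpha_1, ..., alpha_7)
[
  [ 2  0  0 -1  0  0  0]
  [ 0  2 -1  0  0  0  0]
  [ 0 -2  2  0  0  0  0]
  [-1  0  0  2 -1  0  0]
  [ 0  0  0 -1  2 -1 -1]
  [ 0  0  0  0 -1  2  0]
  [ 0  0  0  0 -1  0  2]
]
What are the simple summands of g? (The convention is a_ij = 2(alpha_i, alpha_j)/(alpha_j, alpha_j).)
The diagram associated to this matrix has two connected components: the simple roots {alpha_2, alpha_3} form a chain of 2 nodes with a double edge at one end; the terminal node there is the unique short simple root (B_2), and {alpha_1, alpha_4, alpha_5, alpha_6, alpha_7} form a chain of 3 nodes with a fork of two nodes at one end (D_5). A semisimple Lie algebra decomposes uniquely as the direct sum of simple ideals, one per connected component of its Dynkin diagram, so g ≅ B_2 ⊕ D_5 (dimension 10 + 45 = 55).

B_2 + D_5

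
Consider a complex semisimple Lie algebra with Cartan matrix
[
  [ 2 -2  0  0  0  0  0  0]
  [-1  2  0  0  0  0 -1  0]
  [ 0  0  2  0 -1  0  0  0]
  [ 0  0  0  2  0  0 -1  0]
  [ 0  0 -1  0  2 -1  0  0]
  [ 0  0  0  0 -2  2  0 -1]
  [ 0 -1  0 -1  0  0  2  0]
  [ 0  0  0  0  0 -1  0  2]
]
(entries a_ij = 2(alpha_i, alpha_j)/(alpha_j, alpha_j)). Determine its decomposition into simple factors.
type C_4 ⊕ type F_4

The diagram associated to this matrix has two connected components: the simple roots {alpha_1, alpha_2, alpha_4, alpha_7} form a chain of 4 nodes with a double edge at one end; the terminal node there is the unique long simple root (C_4), and {alpha_3, alpha_5, alpha_6, alpha_8} form a chain of 4 nodes with a double edge between the middle two (F_4). A semisimple Lie algebra decomposes uniquely as the direct sum of simple ideals, one per connected component of its Dynkin diagram, so g ≅ C_4 ⊕ F_4 (dimension 36 + 52 = 88).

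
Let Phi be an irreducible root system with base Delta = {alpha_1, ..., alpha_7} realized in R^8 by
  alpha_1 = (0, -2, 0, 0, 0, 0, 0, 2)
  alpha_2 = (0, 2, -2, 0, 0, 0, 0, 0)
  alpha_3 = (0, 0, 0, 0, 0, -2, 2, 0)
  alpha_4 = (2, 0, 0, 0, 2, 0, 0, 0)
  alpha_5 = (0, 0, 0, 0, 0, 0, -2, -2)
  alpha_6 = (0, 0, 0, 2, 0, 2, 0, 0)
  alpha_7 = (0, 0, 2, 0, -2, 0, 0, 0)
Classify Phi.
type A_7

Compute the Cartan integers a_ij = 2(alpha_i, alpha_j)/(alpha_j, alpha_j); the resulting 7x7 Cartan matrix is
[[2, -1, 0, 0, -1, 0, 0], [-1, 2, 0, 0, 0, 0, -1], [0, 0, 2, 0, -1, -1, 0], [0, 0, 0, 2, 0, 0, -1], [-1, 0, -1, 0, 2, 0, 0], [0, 0, -1, 0, 0, 2, 0], [0, -1, 0, -1, 0, 0, 2]].
All simple roots have the same length, so the diagram is simply laced. The associated Dynkin diagram is a chain of 7 nodes with single edges (A_7), so the type is A_7 (the algebra sl(8)).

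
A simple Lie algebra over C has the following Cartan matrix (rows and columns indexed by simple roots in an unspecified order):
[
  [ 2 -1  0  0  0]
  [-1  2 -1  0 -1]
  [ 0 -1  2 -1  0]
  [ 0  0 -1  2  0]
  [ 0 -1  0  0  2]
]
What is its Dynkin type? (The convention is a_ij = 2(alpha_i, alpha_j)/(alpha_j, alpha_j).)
D_5 (so(10))

The matrix has rank 5 with 2's on the diagonal. Reading the off-diagonal entries as Dynkin edges (a single edge where a_ij = a_ji = -1; a double or triple edge where a_ij * a_ji = 2 or 3), the diagram is a chain of 3 nodes with a fork of two nodes at one end (D_5). One simple-root ordering that puts it in standard form is (alpha_4, alpha_3, alpha_2, alpha_1, alpha_5). So the algebra is type D_5, i.e. so(10).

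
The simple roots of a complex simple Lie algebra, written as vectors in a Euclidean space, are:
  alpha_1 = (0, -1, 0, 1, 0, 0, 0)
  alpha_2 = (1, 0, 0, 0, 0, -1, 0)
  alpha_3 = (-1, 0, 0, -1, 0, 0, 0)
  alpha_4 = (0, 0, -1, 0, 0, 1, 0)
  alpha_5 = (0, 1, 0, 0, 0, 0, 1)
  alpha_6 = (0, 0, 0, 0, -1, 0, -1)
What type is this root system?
Compute the Cartan integers a_ij = 2(alpha_i, alpha_j)/(alpha_j, alpha_j); the resulting 6x6 Cartan matrix is
[[2, 0, -1, 0, -1, 0], [0, 2, -1, -1, 0, 0], [-1, -1, 2, 0, 0, 0], [0, -1, 0, 2, 0, 0], [-1, 0, 0, 0, 2, -1], [0, 0, 0, 0, -1, 2]].
All simple roots have the same length, so the diagram is simply laced. The associated Dynkin diagram is a chain of 6 nodes with single edges (A_6), so the type is A_6 (the algebra sl(7)).

A_6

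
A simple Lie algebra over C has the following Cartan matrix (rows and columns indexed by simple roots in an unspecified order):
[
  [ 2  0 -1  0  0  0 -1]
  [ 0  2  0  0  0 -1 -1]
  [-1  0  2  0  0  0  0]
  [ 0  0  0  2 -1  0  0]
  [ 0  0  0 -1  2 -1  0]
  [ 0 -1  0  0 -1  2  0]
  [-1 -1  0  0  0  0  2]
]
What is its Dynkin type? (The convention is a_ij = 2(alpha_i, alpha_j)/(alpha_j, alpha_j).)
A_7 (sl(8))

The matrix has rank 7 with 2's on the diagonal. Reading the off-diagonal entries as Dynkin edges (a single edge where a_ij = a_ji = -1; a double or triple edge where a_ij * a_ji = 2 or 3), the diagram is a chain of 7 nodes with single edges (A_7). One simple-root ordering that puts it in standard form is (alpha_3, alpha_1, alpha_7, alpha_2, alpha_6, alpha_5, alpha_4). So the algebra is type A_7, i.e. sl(8).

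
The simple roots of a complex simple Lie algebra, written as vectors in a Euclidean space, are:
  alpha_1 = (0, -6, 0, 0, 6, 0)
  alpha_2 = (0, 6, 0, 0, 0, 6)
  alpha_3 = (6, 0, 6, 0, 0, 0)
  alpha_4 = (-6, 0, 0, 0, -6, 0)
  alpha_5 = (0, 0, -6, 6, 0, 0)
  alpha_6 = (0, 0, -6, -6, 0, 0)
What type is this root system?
D6

Compute the Cartan integers a_ij = 2(alpha_i, alpha_j)/(alpha_j, alpha_j); the resulting 6x6 Cartan matrix is
[[2, -1, 0, -1, 0, 0], [-1, 2, 0, 0, 0, 0], [0, 0, 2, -1, -1, -1], [-1, 0, -1, 2, 0, 0], [0, 0, -1, 0, 2, 0], [0, 0, -1, 0, 0, 2]].
All simple roots have the same length, so the diagram is simply laced. The associated Dynkin diagram is a chain of 4 nodes with a fork of two nodes at one end (D_6), so the type is D_6 (the algebra so(12)).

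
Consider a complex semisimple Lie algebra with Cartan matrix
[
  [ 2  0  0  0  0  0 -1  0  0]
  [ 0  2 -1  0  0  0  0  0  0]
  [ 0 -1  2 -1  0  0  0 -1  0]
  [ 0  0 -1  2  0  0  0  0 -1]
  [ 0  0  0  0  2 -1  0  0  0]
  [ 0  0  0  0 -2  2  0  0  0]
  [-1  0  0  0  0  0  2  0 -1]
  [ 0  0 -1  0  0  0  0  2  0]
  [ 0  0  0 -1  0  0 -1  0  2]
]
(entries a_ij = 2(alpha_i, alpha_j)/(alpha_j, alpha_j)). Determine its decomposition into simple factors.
The diagram associated to this matrix has two connected components: the simple roots {alpha_5, alpha_6} form a chain of 2 nodes with a double edge at one end; the terminal node there is the unique short simple root (B_2), and {alpha_1, alpha_2, alpha_3, alpha_4, alpha_7, alpha_8, alpha_9} form a chain of 5 nodes with a fork of two nodes at one end (D_7). A semisimple Lie algebra decomposes uniquely as the direct sum of simple ideals, one per connected component of its Dynkin diagram, so g ≅ B_2 ⊕ D_7 (dimension 10 + 91 = 101).

B_2 (so(5)) + D_7 (so(14))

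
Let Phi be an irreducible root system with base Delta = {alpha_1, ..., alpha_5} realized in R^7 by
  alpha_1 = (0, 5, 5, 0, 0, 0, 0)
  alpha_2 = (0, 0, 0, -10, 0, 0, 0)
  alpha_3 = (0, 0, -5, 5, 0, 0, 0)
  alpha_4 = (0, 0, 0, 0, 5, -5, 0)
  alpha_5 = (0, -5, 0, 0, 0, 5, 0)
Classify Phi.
Compute the Cartan integers a_ij = 2(alpha_i, alpha_j)/(alpha_j, alpha_j); the resulting 5x5 Cartan matrix is
[[2, 0, -1, 0, -1], [0, 2, -2, 0, 0], [-1, -1, 2, 0, 0], [0, 0, 0, 2, -1], [-1, 0, 0, -1, 2]].
The roots have two lengths (squared-length ratio 2:1); the short ones are alpha_{1,3,4,5}. The associated Dynkin diagram is a chain of 5 nodes with a double edge at one end; the terminal node there is the unique long simple root (C_5), so the type is C_5 (the algebra sp(10)).

C_5 (sp(10))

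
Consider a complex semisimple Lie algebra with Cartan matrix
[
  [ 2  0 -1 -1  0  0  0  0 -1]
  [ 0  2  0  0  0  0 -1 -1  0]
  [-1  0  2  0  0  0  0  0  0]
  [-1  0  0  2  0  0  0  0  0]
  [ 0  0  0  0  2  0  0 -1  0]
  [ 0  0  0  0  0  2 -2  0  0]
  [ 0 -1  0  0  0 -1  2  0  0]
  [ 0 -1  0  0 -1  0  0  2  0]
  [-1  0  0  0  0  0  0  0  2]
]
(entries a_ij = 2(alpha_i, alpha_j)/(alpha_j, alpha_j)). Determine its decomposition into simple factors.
The diagram associated to this matrix has two connected components: the simple roots {alpha_2, alpha_5, alpha_6, alpha_7, alpha_8} form a chain of 5 nodes with a double edge at one end; the terminal node there is the unique long simple root (C_5), and {alpha_1, alpha_3, alpha_4, alpha_9} form a chain of 2 nodes with a fork of two nodes at one end (D_4). A semisimple Lie algebra decomposes uniquely as the direct sum of simple ideals, one per connected component of its Dynkin diagram, so g ≅ C_5 ⊕ D_4 (dimension 55 + 28 = 83).

C5 + D4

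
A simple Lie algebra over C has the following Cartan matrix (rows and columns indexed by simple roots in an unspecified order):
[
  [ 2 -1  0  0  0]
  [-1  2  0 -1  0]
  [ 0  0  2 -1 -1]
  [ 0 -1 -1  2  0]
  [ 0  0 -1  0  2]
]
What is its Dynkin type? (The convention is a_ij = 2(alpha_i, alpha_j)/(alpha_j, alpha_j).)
The matrix has rank 5 with 2's on the diagonal. Reading the off-diagonal entries as Dynkin edges (a single edge where a_ij = a_ji = -1; a double or triple edge where a_ij * a_ji = 2 or 3), the diagram is a chain of 5 nodes with single edges (A_5). One simple-root ordering that puts it in standard form is (alpha_1, alpha_2, alpha_4, alpha_3, alpha_5). So the algebra is type A_5, i.e. sl(6).

A5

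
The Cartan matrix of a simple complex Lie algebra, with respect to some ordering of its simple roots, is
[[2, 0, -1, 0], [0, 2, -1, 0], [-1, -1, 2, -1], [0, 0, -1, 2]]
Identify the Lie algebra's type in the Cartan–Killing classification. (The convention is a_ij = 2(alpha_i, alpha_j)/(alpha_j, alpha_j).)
The matrix has rank 4 with 2's on the diagonal. Reading the off-diagonal entries as Dynkin edges (a single edge where a_ij = a_ji = -1; a double or triple edge where a_ij * a_ji = 2 or 3), the diagram is a chain of 2 nodes with a fork of two nodes at one end (D_4). One simple-root ordering that puts it in standard form is (alpha_4, alpha_3, alpha_2, alpha_1). So the algebra is type D_4, i.e. so(8).

D_4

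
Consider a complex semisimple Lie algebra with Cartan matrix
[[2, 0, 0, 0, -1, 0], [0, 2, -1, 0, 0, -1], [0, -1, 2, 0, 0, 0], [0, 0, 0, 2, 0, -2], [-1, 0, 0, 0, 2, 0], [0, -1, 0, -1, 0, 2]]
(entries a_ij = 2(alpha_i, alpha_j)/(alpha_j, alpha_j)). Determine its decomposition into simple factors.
type A_2 ⊕ type C_4

The diagram associated to this matrix has two connected components: the simple roots {alpha_1, alpha_5} form a chain of 2 nodes with single edges (A_2), and {alpha_2, alpha_3, alpha_4, alpha_6} form a chain of 4 nodes with a double edge at one end; the terminal node there is the unique long simple root (C_4). A semisimple Lie algebra decomposes uniquely as the direct sum of simple ideals, one per connected component of its Dynkin diagram, so g ≅ A_2 ⊕ C_4 (dimension 8 + 36 = 44).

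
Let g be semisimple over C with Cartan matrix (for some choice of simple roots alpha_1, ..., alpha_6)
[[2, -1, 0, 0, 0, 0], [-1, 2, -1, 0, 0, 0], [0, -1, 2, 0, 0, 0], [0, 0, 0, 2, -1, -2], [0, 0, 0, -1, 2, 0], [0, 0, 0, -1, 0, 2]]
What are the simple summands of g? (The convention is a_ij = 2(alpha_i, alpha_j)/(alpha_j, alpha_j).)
The diagram associated to this matrix has two connected components: the simple roots {alpha_1, alpha_2, alpha_3} form a chain of 3 nodes with single edges (A_3), and {alpha_4, alpha_5, alpha_6} form a chain of 3 nodes with a double edge at one end; the terminal node there is the unique short simple root (B_3). A semisimple Lie algebra decomposes uniquely as the direct sum of simple ideals, one per connected component of its Dynkin diagram, so g ≅ A_3 ⊕ B_3 (dimension 15 + 21 = 36).

A3 ⊕ B3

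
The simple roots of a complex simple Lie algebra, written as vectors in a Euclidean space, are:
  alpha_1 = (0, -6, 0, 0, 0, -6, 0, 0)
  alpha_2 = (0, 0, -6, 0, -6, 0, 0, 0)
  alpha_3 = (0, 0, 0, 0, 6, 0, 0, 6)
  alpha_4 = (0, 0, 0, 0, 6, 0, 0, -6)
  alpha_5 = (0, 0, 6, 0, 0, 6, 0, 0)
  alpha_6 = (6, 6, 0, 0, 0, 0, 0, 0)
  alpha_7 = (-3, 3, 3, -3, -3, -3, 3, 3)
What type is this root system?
E_7

Compute the Cartan integers a_ij = 2(alpha_i, alpha_j)/(alpha_j, alpha_j); the resulting 7x7 Cartan matrix is
[[2, 0, 0, 0, -1, -1, 0], [0, 2, -1, -1, -1, 0, 0], [0, -1, 2, 0, 0, 0, 0], [0, -1, 0, 2, 0, 0, -1], [-1, -1, 0, 0, 2, 0, 0], [-1, 0, 0, 0, 0, 2, 0], [0, 0, 0, -1, 0, 0, 2]].
All simple roots have the same length, so the diagram is simply laced. The associated Dynkin diagram is a chain of 6 nodes with one extra node attached to the third node from one end (E_7), so the type is E_7.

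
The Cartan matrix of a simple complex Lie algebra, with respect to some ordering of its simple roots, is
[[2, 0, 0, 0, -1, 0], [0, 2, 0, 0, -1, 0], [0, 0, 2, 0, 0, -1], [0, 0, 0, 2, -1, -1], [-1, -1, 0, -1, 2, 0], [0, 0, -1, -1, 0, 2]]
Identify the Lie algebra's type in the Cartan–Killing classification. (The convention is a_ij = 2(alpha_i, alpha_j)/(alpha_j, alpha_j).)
The matrix has rank 6 with 2's on the diagonal. Reading the off-diagonal entries as Dynkin edges (a single edge where a_ij = a_ji = -1; a double or triple edge where a_ij * a_ji = 2 or 3), the diagram is a chain of 4 nodes with a fork of two nodes at one end (D_6). One simple-root ordering that puts it in standard form is (alpha_3, alpha_6, alpha_4, alpha_5, alpha_1, alpha_2). So the algebra is type D_6, i.e. so(12).

D6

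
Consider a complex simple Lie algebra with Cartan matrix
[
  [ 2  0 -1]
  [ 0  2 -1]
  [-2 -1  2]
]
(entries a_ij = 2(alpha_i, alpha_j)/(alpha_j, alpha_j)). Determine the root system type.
B_3 (so(7))

The matrix has rank 3 with 2's on the diagonal. Reading the off-diagonal entries as Dynkin edges (a single edge where a_ij = a_ji = -1; a double or triple edge where a_ij * a_ji = 2 or 3), the diagram is a chain of 3 nodes with a double edge at one end; the terminal node there is the unique short simple root (B_3). One simple-root ordering that puts it in standard form is (alpha_2, alpha_3, alpha_1). So the algebra is type B_3, i.e. so(7).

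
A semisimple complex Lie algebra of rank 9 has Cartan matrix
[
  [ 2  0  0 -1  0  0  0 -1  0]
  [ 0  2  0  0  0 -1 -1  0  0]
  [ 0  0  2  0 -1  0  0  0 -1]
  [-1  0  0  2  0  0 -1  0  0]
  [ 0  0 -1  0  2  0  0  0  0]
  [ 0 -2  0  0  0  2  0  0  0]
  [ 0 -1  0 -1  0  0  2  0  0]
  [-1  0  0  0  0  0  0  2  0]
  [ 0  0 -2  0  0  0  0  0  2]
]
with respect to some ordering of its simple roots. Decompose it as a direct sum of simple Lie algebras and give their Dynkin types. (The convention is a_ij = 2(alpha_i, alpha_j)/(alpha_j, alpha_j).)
The diagram associated to this matrix has two connected components: the simple roots {alpha_3, alpha_5, alpha_9} form a chain of 3 nodes with a double edge at one end; the terminal node there is the unique long simple root (C_3), and {alpha_1, alpha_2, alpha_4, alpha_6, alpha_7, alpha_8} form a chain of 6 nodes with a double edge at one end; the terminal node there is the unique long simple root (C_6). A semisimple Lie algebra decomposes uniquely as the direct sum of simple ideals, one per connected component of its Dynkin diagram, so g ≅ C_3 ⊕ C_6 (dimension 21 + 78 = 99).

type C_3 ⊕ type C_6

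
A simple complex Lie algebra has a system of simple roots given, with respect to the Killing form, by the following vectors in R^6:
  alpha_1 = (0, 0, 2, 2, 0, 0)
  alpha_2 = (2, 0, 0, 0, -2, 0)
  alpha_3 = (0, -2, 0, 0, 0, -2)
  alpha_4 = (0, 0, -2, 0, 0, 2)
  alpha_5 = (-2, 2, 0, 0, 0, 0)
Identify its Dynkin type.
type A_5

Compute the Cartan integers a_ij = 2(alpha_i, alpha_j)/(alpha_j, alpha_j); the resulting 5x5 Cartan matrix is
[[2, 0, 0, -1, 0], [0, 2, 0, 0, -1], [0, 0, 2, -1, -1], [-1, 0, -1, 2, 0], [0, -1, -1, 0, 2]].
All simple roots have the same length, so the diagram is simply laced. The associated Dynkin diagram is a chain of 5 nodes with single edges (A_5), so the type is A_5 (the algebra sl(6)).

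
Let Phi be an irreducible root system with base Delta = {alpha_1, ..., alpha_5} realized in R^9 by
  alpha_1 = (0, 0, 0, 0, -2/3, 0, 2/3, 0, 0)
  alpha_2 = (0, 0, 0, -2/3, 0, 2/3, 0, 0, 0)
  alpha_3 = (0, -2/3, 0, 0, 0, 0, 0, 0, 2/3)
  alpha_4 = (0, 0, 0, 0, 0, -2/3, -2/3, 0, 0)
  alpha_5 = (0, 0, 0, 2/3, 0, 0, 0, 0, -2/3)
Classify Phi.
Compute the Cartan integers a_ij = 2(alpha_i, alpha_j)/(alpha_j, alpha_j); the resulting 5x5 Cartan matrix is
[[2, 0, 0, -1, 0], [0, 2, 0, -1, -1], [0, 0, 2, 0, -1], [-1, -1, 0, 2, 0], [0, -1, -1, 0, 2]].
All simple roots have the same length, so the diagram is simply laced. The associated Dynkin diagram is a chain of 5 nodes with single edges (A_5), so the type is A_5 (the algebra sl(6)).

type A_5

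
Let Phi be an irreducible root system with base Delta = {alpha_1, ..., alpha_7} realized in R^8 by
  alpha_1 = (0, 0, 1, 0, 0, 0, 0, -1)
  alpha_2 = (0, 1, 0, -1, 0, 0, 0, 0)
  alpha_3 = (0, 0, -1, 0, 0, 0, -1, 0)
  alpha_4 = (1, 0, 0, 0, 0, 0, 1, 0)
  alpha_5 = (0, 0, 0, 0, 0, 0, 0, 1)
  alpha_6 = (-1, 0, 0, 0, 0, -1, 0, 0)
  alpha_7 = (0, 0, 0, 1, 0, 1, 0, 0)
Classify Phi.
Compute the Cartan integers a_ij = 2(alpha_i, alpha_j)/(alpha_j, alpha_j); the resulting 7x7 Cartan matrix is
[[2, 0, -1, 0, -2, 0, 0], [0, 2, 0, 0, 0, 0, -1], [-1, 0, 2, -1, 0, 0, 0], [0, 0, -1, 2, 0, -1, 0], [-1, 0, 0, 0, 2, 0, 0], [0, 0, 0, -1, 0, 2, -1], [0, -1, 0, 0, 0, -1, 2]].
The roots have two lengths (squared-length ratio 2:1); the short ones are alpha_{5}. The associated Dynkin diagram is a chain of 7 nodes with a double edge at one end; the terminal node there is the unique short simple root (B_7), so the type is B_7 (the algebra so(15)).

B_7 (so(15))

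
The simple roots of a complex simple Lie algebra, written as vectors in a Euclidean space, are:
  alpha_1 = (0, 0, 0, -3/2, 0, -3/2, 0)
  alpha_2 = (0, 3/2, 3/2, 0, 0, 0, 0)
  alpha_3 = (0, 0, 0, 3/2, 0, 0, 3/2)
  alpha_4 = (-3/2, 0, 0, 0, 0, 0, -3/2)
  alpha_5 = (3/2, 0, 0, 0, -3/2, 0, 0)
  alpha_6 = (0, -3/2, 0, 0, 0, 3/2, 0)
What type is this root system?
Compute the Cartan integers a_ij = 2(alpha_i, alpha_j)/(alpha_j, alpha_j); the resulting 6x6 Cartan matrix is
[[2, 0, -1, 0, 0, -1], [0, 2, 0, 0, 0, -1], [-1, 0, 2, -1, 0, 0], [0, 0, -1, 2, -1, 0], [0, 0, 0, -1, 2, 0], [-1, -1, 0, 0, 0, 2]].
All simple roots have the same length, so the diagram is simply laced. The associated Dynkin diagram is a chain of 6 nodes with single edges (A_6), so the type is A_6 (the algebra sl(7)).

type A_6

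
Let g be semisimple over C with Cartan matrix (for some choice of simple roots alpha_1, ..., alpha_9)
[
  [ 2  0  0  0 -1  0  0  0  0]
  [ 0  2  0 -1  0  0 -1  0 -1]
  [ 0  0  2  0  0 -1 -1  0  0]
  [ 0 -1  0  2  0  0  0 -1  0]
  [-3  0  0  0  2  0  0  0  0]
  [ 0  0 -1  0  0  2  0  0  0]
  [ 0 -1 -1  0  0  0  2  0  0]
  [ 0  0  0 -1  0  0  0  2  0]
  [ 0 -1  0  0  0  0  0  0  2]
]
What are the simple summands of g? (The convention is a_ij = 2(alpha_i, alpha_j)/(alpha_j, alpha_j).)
The diagram associated to this matrix has two connected components: the simple roots {alpha_2, alpha_3, alpha_4, alpha_6, alpha_7, alpha_8, alpha_9} form a chain of 6 nodes with one extra node attached to the third node from one end (E_7), and {alpha_1, alpha_5} form two nodes joined by a triple edge (G_2). A semisimple Lie algebra decomposes uniquely as the direct sum of simple ideals, one per connected component of its Dynkin diagram, so g ≅ E_7 ⊕ G_2 (dimension 133 + 14 = 147).

type E_7 + type G_2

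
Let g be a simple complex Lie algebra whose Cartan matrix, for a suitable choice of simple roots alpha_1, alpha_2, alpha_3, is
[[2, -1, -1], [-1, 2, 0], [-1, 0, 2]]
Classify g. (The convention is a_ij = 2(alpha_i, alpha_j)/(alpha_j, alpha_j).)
The matrix has rank 3 with 2's on the diagonal. Reading the off-diagonal entries as Dynkin edges (a single edge where a_ij = a_ji = -1; a double or triple edge where a_ij * a_ji = 2 or 3), the diagram is a chain of 3 nodes with single edges (A_3). One simple-root ordering that puts it in standard form is (alpha_3, alpha_1, alpha_2). So the algebra is type A_3, i.e. sl(4).

A_3 (sl(4))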